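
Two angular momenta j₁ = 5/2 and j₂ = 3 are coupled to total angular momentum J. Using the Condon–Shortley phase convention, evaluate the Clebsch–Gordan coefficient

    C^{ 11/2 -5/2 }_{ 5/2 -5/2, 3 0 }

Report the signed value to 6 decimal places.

+0.348155

√[12·0!5!6!/12! · 0!5!3!3!3!8!] = √(24883200/11)
  +(−1)^0/∏(0,0,5,3,0,3)! = 1/4320  (running 1/4320)
⟨..|..⟩ = √(24883200/11)·(1/4320) = +0.348155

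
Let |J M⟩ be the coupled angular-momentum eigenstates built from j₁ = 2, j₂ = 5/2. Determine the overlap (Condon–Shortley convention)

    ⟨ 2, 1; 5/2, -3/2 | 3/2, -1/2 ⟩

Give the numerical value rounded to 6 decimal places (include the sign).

√[4·3!1!2!/7! · 3!1!1!4!1!2!] = √(96/35)
  +(−1)^0/∏(0,3,1,1,0,1)! = 1/6  (running 1/6)
  +(−1)^1/∏(1,2,0,0,1,2)! = -1/4  (running -1/12)
⟨..|..⟩ = √(96/35)·(-1/12) = -0.138013

-0.138013  (= −√(2/105))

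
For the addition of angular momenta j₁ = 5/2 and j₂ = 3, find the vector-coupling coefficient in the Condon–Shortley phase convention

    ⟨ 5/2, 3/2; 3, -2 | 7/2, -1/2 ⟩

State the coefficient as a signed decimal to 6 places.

√[8·2!3!4!/10! · 4!1!1!5!3!4!] = √(9216/35)
  +(−1)^0/∏(0,2,1,1,2,3)! = 1/24  (running 1/24)
  +(−1)^1/∏(1,1,0,0,3,4)! = -1/144  (running 5/144)
⟨..|..⟩ = √(9216/35)·(5/144) = +0.563436

+0.563436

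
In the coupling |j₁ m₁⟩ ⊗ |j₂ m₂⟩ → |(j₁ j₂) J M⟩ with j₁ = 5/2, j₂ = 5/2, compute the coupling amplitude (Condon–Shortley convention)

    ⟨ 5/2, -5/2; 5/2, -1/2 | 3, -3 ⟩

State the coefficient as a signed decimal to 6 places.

triangle: 2!*3!*3!/9! = 72/362880
(j±m)!: 0!*5!*2!*3!*0!*6! = 1036800
prefactor² = (2J+1)*Δ*N² = 1440
  k=2: +1/(2!*0!*3!*0!*0!*3!) = 1/72
Σ = 1/72  ⇒  CG² = 1440*1/72² = 5/18
CG = +√(5/18) = +0.527046

+√(5/18) = +0.527046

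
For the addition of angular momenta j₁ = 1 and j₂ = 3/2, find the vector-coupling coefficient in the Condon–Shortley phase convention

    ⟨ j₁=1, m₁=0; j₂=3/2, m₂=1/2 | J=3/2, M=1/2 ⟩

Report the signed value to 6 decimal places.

-0.258199

j₁+j₂−J=1  J+j₁−j₂=1  J−j₁+j₂=2  j₁+j₂+J+1=5
(j₁±m₁, j₂±m₂, J±M) = (1,1,2,1,2,1)
P² = 4/15
sum k=0..1:
  [0] +1/2 = 1/2
  [1] −1/1 = -1
S = -1/2
C² = P²·S² = 1/15 ; C = -0.258199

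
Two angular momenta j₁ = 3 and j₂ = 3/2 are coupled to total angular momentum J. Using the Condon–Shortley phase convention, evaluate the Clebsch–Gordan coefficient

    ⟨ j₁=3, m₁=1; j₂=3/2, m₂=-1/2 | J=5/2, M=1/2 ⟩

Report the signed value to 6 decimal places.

triangle: 2!×4!×1!/8! = 48/40320
(j±m)!: 4!×2!×1!×2!×3!×2! = 1152
prefactor² = (2J+1)×Δ×N² = 288/35
  k=0: +1/(0!×2!×2!×1!×2!×0!) = 1/8
  k=1: −1/(1!×1!×1!×0!×3!×1!) = -1/6
Σ = -1/24  ⇒  CG² = 288/35×(-1/24)² = 1/70
CG = −√(1/70) = -0.119523

-0.119523  (= −√(1/70))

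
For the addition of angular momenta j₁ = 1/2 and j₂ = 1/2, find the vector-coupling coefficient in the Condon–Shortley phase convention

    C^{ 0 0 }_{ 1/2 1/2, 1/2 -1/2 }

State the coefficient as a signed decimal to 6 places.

+√(1/2) ≈ +0.707107

√[1·1!0!0!/2! · 1!0!0!1!0!0!] = √(1/2)
  +(−1)^0/∏(0,1,0,0,0,0)! = 1  (running 1)
⟨..|..⟩ = √(1/2)·(1) = +0.707107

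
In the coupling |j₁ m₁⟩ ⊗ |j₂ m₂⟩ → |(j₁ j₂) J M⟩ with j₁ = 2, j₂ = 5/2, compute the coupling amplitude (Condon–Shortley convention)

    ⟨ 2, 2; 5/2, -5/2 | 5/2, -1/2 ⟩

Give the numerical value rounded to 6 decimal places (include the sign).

j₁+j₂−J=2  J+j₁−j₂=2  J−j₁+j₂=3  j₁+j₂+J+1=8
(j₁±m₁, j₂±m₂, J±M) = (4,0,0,5,2,3)
P² = 864/7
sum k=0..0:
  [0] +1/24 = 1/24
S = 1/24
C² = P²·S² = 3/14 ; C = +0.462910

+√(3/14) = +0.462910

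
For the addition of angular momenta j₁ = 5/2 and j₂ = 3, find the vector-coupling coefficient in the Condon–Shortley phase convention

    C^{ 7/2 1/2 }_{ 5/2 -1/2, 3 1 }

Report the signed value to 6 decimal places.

j₁+j₂−J=2  J+j₁−j₂=3  J−j₁+j₂=4  j₁+j₂+J+1=10
(j₁±m₁, j₂±m₂, J±M) = (2,3,4,2,4,3)
P² = 9216/175
sum k=0..2:
  [0] +1/288 = 1/288
  [1] −1/12 = -1/12
  [2] +1/16 = 1/16
S = -5/288
C² = P²·S² = 1/63 ; C = -0.125988

−√(1/63) ≈ -0.125988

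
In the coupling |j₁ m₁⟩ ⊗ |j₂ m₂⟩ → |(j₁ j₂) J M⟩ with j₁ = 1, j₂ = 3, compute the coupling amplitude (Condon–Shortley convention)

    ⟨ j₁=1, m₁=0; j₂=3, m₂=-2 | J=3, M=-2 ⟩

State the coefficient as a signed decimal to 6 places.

j₁+j₂−J=1  J+j₁−j₂=1  J−j₁+j₂=5  j₁+j₂+J+1=8
(j₁±m₁, j₂±m₂, J±M) = (1,1,1,5,1,5)
P² = 300
sum k=0..1:
  [0] +1/24 = 1/24
  [1] −1/120 = -1/120
S = 1/30
C² = P²·S² = 1/3 ; C = +0.577350

+0.577350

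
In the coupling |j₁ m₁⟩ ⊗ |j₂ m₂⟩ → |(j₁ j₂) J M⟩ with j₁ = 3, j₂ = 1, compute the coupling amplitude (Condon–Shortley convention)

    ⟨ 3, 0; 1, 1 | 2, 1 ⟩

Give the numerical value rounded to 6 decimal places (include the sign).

√[5·2!4!0!/7! · 3!3!2!0!3!1!] = √(144/7)
  +(−1)^2/∏(2,0,1,0,3,0)! = 1/12  (running 1/12)
⟨..|..⟩ = √(144/7)·(1/12) = +0.377964

+0.377964  (= +√(1/7))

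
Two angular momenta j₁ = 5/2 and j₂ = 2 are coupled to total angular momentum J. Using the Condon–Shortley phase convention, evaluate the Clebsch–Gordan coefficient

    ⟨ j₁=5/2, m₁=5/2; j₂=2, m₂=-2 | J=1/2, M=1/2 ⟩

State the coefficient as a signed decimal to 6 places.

+√(1/3) = +0.577350

triangle: 4!*1!*0!/6! = 24/720
(j±m)!: 5!*0!*0!*4!*1!*0! = 2880
prefactor² = (2J+1)*Δ*N² = 192
  k=0: +1/(0!*4!*0!*0!*1!*0!) = 1/24
Σ = 1/24  ⇒  CG² = 192*1/24² = 1/3
CG = +√(1/3) = +0.577350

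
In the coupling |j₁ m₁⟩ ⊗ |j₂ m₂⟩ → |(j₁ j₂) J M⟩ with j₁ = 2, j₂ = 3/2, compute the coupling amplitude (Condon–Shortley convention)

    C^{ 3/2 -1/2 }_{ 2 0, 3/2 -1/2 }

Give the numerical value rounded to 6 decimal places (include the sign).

√[4·2!2!1!/6! · 2!2!1!2!1!2!] = √(16/45)
  +(−1)^0/∏(0,2,2,1,0,0)! = 1/4  (running 1/4)
  +(−1)^1/∏(1,1,1,0,1,1)! = -1  (running -3/4)
⟨..|..⟩ = √(16/45)·(-3/4) = -0.447214

-0.447214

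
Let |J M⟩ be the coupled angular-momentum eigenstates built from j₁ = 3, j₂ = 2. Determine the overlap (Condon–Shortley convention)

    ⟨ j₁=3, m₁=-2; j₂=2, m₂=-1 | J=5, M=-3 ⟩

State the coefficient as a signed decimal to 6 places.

+√(8/15) ≈ +0.730297

j₁+j₂−J=0  J+j₁−j₂=6  J−j₁+j₂=4  j₁+j₂+J+1=11
(j₁±m₁, j₂±m₂, J±M) = (1,5,1,3,2,8)
P² = 276480
sum k=0..0:
  [0] +1/720 = 1/720
S = 1/720
C² = P²·S² = 8/15 ; C = +0.730297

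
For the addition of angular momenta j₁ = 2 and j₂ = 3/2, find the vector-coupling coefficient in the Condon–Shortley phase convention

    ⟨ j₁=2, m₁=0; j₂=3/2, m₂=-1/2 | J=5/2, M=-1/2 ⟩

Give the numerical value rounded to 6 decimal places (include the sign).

+0.292770  (= +√(3/35))

√[6·1!3!2!/7! · 2!2!1!2!2!3!] = √(48/35)
  +(−1)^0/∏(0,1,2,1,1,1)! = 1/2  (running 1/2)
  +(−1)^1/∏(1,0,1,0,2,2)! = -1/4  (running 1/4)
⟨..|..⟩ = √(48/35)·(1/4) = +0.292770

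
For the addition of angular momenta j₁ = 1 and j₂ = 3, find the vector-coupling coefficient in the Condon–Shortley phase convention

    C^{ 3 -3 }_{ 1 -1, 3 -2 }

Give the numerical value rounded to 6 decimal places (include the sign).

−√(1/4) ≈ -0.500000

triangle: 1!*1!*5!/8! = 120/40320
(j±m)!: 0!*2!*1!*5!*0!*6! = 172800
prefactor² = (2J+1)*Δ*N² = 3600
  k=1: −1/(1!*0!*1!*0!*0!*5!) = -1/120
Σ = -1/120  ⇒  CG² = 3600*(-1/120)² = 1/4
CG = −√(1/4) = -0.500000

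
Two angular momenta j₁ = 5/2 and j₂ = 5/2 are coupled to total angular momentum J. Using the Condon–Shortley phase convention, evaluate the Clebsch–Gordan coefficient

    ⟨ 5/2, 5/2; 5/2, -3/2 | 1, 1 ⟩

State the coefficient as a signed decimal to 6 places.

√[3·4!1!1!/7! · 5!0!1!4!2!0!] = √(576/7)
  +(−1)^0/∏(0,4,0,1,1,0)! = 1/24  (running 1/24)
⟨..|..⟩ = √(576/7)·(1/24) = +0.377964

+√(1/7) = +0.377964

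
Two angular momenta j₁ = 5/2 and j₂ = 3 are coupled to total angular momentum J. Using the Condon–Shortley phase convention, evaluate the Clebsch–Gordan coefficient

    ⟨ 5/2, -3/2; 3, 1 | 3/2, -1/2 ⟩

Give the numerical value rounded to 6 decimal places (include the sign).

j₁+j₂−J=4  J+j₁−j₂=1  J−j₁+j₂=2  j₁+j₂+J+1=8
(j₁±m₁, j₂±m₂, J±M) = (1,4,4,2,1,2)
P² = 384/35
sum k=3..4:
  [3] −1/6 = -1/6
  [4] +1/48 = 1/48
S = -7/48
C² = P²·S² = 7/30 ; C = -0.483046

-0.483046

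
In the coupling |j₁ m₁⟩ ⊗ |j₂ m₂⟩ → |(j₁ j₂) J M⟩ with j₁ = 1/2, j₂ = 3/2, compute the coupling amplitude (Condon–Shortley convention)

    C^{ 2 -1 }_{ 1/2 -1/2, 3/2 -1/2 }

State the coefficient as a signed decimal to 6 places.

+√(3/4) = +0.866025

j₁+j₂−J=0  J+j₁−j₂=1  J−j₁+j₂=3  j₁+j₂+J+1=5
(j₁±m₁, j₂±m₂, J±M) = (0,1,1,2,1,3)
P² = 3
sum k=0..0:
  [0] +1/2 = 1/2
S = 1/2
C² = P²·S² = 3/4 ; C = +0.866025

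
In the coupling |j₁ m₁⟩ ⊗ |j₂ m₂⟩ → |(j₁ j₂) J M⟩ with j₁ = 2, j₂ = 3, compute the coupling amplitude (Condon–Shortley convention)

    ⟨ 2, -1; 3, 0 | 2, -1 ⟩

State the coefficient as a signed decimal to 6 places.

triangle: 3!·1!·3!/8! = 36/40320
(j±m)!: 1!·3!·3!·3!·1!·3! = 1296
prefactor² = (2J+1)·Δ·N² = 81/14
  k=2: +1/(2!·1!·1!·1!·0!·2!) = 1/4
  k=3: −1/(3!·0!·0!·0!·1!·3!) = -1/36
Σ = 2/9  ⇒  CG² = 81/14·2/9² = 2/7
CG = +√(2/7) = +0.534522

+√(2/7) = +0.534522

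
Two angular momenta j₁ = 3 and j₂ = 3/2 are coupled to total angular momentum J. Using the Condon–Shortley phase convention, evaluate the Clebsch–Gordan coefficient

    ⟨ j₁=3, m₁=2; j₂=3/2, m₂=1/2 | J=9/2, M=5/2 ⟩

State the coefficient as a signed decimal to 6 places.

+√(1/2) = +0.707107

triangle: 0!·6!·3!/10! = 4320/3628800
(j±m)!: 5!·1!·2!·1!·7!·2! = 2419200
prefactor² = (2J+1)·Δ·N² = 28800
  k=0: +1/(0!·0!·1!·2!·5!·1!) = 1/240
Σ = 1/240  ⇒  CG² = 28800·1/240² = 1/2
CG = +√(1/2) = +0.707107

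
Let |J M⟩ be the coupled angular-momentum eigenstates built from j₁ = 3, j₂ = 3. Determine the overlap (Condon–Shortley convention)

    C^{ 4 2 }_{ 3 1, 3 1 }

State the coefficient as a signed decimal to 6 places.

−√(20/77) = -0.509647

triangle: 2!×4!×4!/11! = 1152/39916800
(j±m)!: 4!×2!×4!×2!×6!×2! = 3317760
prefactor² = (2J+1)×Δ×N² = 331776/385
  k=0: +1/(0!×2!×2!×4!×2!×0!) = 1/192
  k=1: −1/(1!×1!×1!×3!×3!×1!) = -1/36
  k=2: +1/(2!×0!×0!×2!×4!×2!) = 1/192
Σ = -5/288  ⇒  CG² = 331776/385×(-5/288)² = 20/77
CG = −√(20/77) = -0.509647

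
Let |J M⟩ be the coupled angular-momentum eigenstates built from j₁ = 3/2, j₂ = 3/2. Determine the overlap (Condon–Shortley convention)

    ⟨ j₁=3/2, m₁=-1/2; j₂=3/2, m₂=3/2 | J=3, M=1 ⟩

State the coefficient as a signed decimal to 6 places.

√[7·0!3!3!/7! · 1!2!3!0!4!2!] = √(144/5)
  +(−1)^0/∏(0,0,2,3,1,0)! = 1/12  (running 1/12)
⟨..|..⟩ = √(144/5)·(1/12) = +0.447214

+√(1/5) = +0.447214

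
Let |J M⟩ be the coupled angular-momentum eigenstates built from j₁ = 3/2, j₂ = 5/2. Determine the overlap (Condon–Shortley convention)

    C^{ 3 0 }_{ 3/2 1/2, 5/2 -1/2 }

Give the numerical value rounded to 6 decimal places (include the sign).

+0.447214

triangle: 1!×2!×4!/8! = 48/40320
(j±m)!: 2!×1!×2!×3!×3!×3! = 864
prefactor² = (2J+1)×Δ×N² = 36/5
  k=0: +1/(0!×1!×1!×2!×1!×2!) = 1/4
  k=1: −1/(1!×0!×0!×1!×2!×3!) = -1/12
Σ = 1/6  ⇒  CG² = 36/5×1/6² = 1/5
CG = +√(1/5) = +0.447214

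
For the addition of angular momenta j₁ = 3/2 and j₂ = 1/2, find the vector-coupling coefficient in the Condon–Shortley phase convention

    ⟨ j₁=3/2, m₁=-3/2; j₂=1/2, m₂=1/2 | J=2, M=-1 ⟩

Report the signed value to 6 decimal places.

triangle: 0!×3!×1!/5! = 6/120
(j±m)!: 0!×3!×1!×0!×1!×3! = 36
prefactor² = (2J+1)×Δ×N² = 9
  k=0: +1/(0!×0!×3!×1!×0!×0!) = 1/6
Σ = 1/6  ⇒  CG² = 9×1/6² = 1/4
CG = +√(1/4) = +0.500000

+0.500000  (= +√(1/4))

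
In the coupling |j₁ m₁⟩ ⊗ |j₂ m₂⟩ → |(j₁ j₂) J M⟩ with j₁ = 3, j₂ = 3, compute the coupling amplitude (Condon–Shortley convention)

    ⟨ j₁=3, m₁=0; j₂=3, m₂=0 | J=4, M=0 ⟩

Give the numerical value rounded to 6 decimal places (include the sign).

−√(18/77) = -0.483494

j₁+j₂−J=2  J+j₁−j₂=4  J−j₁+j₂=4  j₁+j₂+J+1=11
(j₁±m₁, j₂±m₂, J±M) = (3,3,3,3,4,4)
P² = 373248/1925
sum k=0..2:
  [0] +1/72 = 1/72
  [1] −1/16 = -1/16
  [2] +1/72 = 1/72
S = -5/144
C² = P²·S² = 18/77 ; C = -0.483494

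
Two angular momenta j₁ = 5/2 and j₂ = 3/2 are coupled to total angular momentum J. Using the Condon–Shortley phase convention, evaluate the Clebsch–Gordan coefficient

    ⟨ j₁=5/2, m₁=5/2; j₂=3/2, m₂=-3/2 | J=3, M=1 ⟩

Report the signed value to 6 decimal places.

+√(1/8) = +0.353553

j₁+j₂−J=1  J+j₁−j₂=4  J−j₁+j₂=2  j₁+j₂+J+1=8
(j₁±m₁, j₂±m₂, J±M) = (5,0,0,3,4,2)
P² = 288
sum k=0..0:
  [0] +1/48 = 1/48
S = 1/48
C² = P²·S² = 1/8 ; C = +0.353553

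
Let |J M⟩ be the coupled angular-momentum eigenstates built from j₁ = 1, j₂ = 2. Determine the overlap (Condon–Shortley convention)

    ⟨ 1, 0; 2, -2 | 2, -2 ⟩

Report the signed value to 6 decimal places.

+√(2/3) = +0.816497

j₁+j₂−J=1  J+j₁−j₂=1  J−j₁+j₂=3  j₁+j₂+J+1=6
(j₁±m₁, j₂±m₂, J±M) = (1,1,0,4,0,4)
P² = 24
sum k=0..0:
  [0] +1/6 = 1/6
S = 1/6
C² = P²·S² = 2/3 ; C = +0.816497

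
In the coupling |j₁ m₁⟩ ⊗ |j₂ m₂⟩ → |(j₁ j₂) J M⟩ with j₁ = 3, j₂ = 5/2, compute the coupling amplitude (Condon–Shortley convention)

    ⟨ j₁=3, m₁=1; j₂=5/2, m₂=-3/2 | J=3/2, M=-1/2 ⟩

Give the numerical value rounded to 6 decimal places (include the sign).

−√(7/30) ≈ -0.483046

triangle: 4!·2!·1!/8! = 48/40320
(j±m)!: 4!·2!·1!·4!·1!·2! = 2304
prefactor² = (2J+1)·Δ·N² = 384/35
  k=0: +1/(0!·4!·2!·1!·0!·0!) = 1/48
  k=1: −1/(1!·3!·1!·0!·1!·1!) = -1/6
Σ = -7/48  ⇒  CG² = 384/35·(-7/48)² = 7/30
CG = −√(7/30) = -0.483046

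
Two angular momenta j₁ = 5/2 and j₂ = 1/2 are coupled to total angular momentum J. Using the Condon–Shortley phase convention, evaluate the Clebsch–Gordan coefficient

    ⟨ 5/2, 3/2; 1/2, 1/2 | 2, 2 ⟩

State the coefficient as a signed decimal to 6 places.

−√(1/6) ≈ -0.408248

triangle: 1!·4!·0!/6! = 24/720
(j±m)!: 4!·1!·1!·0!·4!·0! = 576
prefactor² = (2J+1)·Δ·N² = 96
  k=1: −1/(1!·0!·0!·0!·4!·0!) = -1/24
Σ = -1/24  ⇒  CG² = 96·(-1/24)² = 1/6
CG = −√(1/6) = -0.408248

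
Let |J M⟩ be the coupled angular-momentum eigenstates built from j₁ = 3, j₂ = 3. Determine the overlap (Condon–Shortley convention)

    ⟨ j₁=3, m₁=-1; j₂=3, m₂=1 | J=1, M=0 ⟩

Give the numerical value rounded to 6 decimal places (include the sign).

j₁+j₂−J=5  J+j₁−j₂=1  J−j₁+j₂=1  j₁+j₂+J+1=8
(j₁±m₁, j₂±m₂, J±M) = (2,4,4,2,1,1)
P² = 144/7
sum k=3..4:
  [3] −1/12 = -1/12
  [4] +1/24 = 1/24
S = -1/24
C² = P²·S² = 1/28 ; C = -0.188982

−√(1/28) = -0.188982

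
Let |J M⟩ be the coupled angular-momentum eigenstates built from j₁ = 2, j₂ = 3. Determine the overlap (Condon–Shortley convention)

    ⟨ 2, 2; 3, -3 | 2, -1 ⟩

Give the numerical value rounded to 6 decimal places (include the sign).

triangle: 3!*1!*3!/8! = 36/40320
(j±m)!: 4!*0!*0!*6!*1!*3! = 103680
prefactor² = (2J+1)*Δ*N² = 3240/7
  k=0: +1/(0!*3!*0!*0!*1!*3!) = 1/36
Σ = 1/36  ⇒  CG² = 3240/7*1/36² = 5/14
CG = +√(5/14) = +0.597614

+0.597614  (= +√(5/14))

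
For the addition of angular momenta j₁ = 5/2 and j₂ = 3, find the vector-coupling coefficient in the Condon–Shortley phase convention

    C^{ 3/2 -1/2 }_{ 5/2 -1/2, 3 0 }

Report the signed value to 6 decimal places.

triangle: 4!*1!*2!/8! = 48/40320
(j±m)!: 2!*3!*3!*3!*1!*2! = 864
prefactor² = (2J+1)*Δ*N² = 144/35
  k=2: +1/(2!*2!*1!*1!*0!*1!) = 1/4
  k=3: −1/(3!*1!*0!*0!*1!*2!) = -1/12
Σ = 1/6  ⇒  CG² = 144/35*1/6² = 4/35
CG = +√(4/35) = +0.338062

+0.338062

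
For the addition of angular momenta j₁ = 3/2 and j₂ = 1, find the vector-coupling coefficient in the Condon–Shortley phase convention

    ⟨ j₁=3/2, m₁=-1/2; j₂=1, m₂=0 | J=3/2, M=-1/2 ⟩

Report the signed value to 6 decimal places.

√[4·1!2!1!/5! · 1!2!1!1!1!2!] = √(4/15)
  +(−1)^0/∏(0,1,2,1,0,0)! = 1/2  (running 1/2)
  +(−1)^1/∏(1,0,1,0,1,1)! = -1  (running -1/2)
⟨..|..⟩ = √(4/15)·(-1/2) = -0.258199

−√(1/15) = -0.258199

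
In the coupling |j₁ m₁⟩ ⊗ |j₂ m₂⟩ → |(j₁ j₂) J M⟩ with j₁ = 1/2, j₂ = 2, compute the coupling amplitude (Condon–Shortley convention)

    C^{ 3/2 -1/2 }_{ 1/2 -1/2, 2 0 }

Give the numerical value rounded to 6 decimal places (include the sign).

−√(2/5) ≈ -0.632456

√[4·1!0!3!/5! · 0!1!2!2!1!2!] = √(8/5)
  +(−1)^1/∏(1,0,0,1,0,2)! = -1/2  (running -1/2)
⟨..|..⟩ = √(8/5)·(-1/2) = -0.632456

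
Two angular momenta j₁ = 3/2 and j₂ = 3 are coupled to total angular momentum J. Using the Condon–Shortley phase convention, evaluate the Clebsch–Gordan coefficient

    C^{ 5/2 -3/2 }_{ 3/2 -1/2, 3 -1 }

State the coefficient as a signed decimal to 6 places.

triangle: 2!*1!*4!/8! = 48/40320
(j±m)!: 1!*2!*2!*4!*1!*4! = 2304
prefactor² = (2J+1)*Δ*N² = 576/35
  k=1: −1/(1!*1!*1!*1!*0!*3!) = -1/6
  k=2: +1/(2!*0!*0!*0!*1!*4!) = 1/48
Σ = -7/48  ⇒  CG² = 576/35*(-7/48)² = 7/20
CG = −√(7/20) = -0.591608

-0.591608  (= −√(7/20))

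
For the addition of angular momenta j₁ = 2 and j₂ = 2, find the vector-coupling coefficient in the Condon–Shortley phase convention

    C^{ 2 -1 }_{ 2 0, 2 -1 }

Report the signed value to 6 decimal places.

-0.267261

j₁+j₂−J=2  J+j₁−j₂=2  J−j₁+j₂=2  j₁+j₂+J+1=7
(j₁±m₁, j₂±m₂, J±M) = (2,2,1,3,1,3)
P² = 8/7
sum k=0..1:
  [0] +1/4 = 1/4
  [1] −1/2 = -1/2
S = -1/4
C² = P²·S² = 1/14 ; C = -0.267261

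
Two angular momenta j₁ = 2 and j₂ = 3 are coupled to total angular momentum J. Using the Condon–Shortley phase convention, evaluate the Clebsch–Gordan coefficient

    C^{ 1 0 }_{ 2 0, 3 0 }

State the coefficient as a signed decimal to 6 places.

triangle: 4!×0!×2!/7! = 48/5040
(j±m)!: 2!×2!×3!×3!×1!×1! = 144
prefactor² = (2J+1)×Δ×N² = 144/35
  k=2: +1/(2!×2!×0!×1!×0!×1!) = 1/4
Σ = 1/4  ⇒  CG² = 144/35×1/4² = 9/35
CG = +√(9/35) = +0.507093

+0.507093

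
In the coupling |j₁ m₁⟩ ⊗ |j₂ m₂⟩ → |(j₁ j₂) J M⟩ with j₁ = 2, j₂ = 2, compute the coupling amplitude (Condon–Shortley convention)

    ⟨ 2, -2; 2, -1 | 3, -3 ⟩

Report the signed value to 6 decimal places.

-0.707107  (= −√(1/2))

triangle: 1!·3!·3!/8! = 36/40320
(j±m)!: 0!·4!·1!·3!·0!·6! = 103680
prefactor² = (2J+1)·Δ·N² = 648
  k=1: −1/(1!·0!·3!·0!·0!·3!) = -1/36
Σ = -1/36  ⇒  CG² = 648·(-1/36)² = 1/2
CG = −√(1/2) = -0.707107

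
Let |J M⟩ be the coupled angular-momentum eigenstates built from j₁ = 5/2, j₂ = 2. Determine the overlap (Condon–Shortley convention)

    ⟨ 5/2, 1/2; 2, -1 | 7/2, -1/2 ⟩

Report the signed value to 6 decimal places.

+√(14/45) = +0.557773

triangle: 1!*4!*3!/9! = 144/362880
(j±m)!: 3!*2!*1!*3!*3!*4! = 10368
prefactor² = (2J+1)*Δ*N² = 1152/35
  k=0: +1/(0!*1!*2!*1!*2!*2!) = 1/8
  k=1: −1/(1!*0!*1!*0!*3!*3!) = -1/36
Σ = 7/72  ⇒  CG² = 1152/35*7/72² = 14/45
CG = +√(14/45) = +0.557773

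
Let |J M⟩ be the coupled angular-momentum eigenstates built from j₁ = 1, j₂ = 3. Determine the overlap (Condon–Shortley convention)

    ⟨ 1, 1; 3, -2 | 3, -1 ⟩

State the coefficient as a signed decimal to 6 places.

+0.645497

√[7·1!1!5!/8! · 2!0!1!5!2!4!] = √(240)
  +(−1)^0/∏(0,1,0,1,1,4)! = 1/24  (running 1/24)
⟨..|..⟩ = √(240)·(1/24) = +0.645497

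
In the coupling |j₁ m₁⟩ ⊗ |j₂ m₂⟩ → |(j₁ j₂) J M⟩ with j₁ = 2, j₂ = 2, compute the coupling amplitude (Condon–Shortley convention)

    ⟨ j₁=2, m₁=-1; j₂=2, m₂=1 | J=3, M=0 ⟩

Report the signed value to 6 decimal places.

-0.632456

√[7·1!3!3!/8! · 1!3!3!1!3!3!] = √(81/10)
  +(−1)^0/∏(0,1,3,3,0,0)! = 1/36  (running 1/36)
  +(−1)^1/∏(1,0,2,2,1,1)! = -1/4  (running -2/9)
⟨..|..⟩ = √(81/10)·(-2/9) = -0.632456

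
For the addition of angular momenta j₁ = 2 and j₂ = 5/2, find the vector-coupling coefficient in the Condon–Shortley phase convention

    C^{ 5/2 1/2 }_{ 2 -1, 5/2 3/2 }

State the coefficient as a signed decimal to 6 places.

√[6·2!2!3!/8! · 1!3!4!1!3!2!] = √(216/35)
  +(−1)^1/∏(1,1,2,3,0,0)! = -1/12  (running -1/12)
  +(−1)^2/∏(2,0,1,2,1,1)! = 1/4  (running 1/6)
⟨..|..⟩ = √(216/35)·(1/6) = +0.414039

+√(6/35) = +0.414039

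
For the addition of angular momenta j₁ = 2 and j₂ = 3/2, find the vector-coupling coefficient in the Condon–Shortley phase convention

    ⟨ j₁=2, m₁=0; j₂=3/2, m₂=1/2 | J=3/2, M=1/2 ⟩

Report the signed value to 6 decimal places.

-0.447214  (= −√(1/5))

j₁+j₂−J=2  J+j₁−j₂=2  J−j₁+j₂=1  j₁+j₂+J+1=6
(j₁±m₁, j₂±m₂, J±M) = (2,2,2,1,2,1)
P² = 16/45
sum k=1..2:
  [1] −1/1 = -1
  [2] +1/4 = 1/4
S = -3/4
C² = P²·S² = 1/5 ; C = -0.447214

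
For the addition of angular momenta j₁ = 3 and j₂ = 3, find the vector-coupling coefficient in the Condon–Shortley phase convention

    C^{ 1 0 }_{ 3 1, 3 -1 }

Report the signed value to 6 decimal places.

j₁+j₂−J=5  J+j₁−j₂=1  J−j₁+j₂=1  j₁+j₂+J+1=8
(j₁±m₁, j₂±m₂, J±M) = (4,2,2,4,1,1)
P² = 144/7
sum k=1..2:
  [1] −1/24 = -1/24
  [2] +1/12 = 1/12
S = 1/24
C² = P²·S² = 1/28 ; C = +0.188982

+√(1/28) = +0.188982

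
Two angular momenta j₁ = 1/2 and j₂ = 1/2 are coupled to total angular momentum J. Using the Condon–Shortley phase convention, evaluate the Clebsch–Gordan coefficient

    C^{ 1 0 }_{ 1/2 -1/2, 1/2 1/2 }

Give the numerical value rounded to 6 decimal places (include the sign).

+√(1/2) = +0.707107

√[3·0!1!1!/3! · 0!1!1!0!1!1!] = √(1/2)
  +(−1)^0/∏(0,0,1,1,0,0)! = 1  (running 1)
⟨..|..⟩ = √(1/2)·(1) = +0.707107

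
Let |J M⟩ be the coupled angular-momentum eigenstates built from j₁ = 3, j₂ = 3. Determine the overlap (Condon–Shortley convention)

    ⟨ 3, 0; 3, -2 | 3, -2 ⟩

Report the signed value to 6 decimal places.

−√(1/6) = -0.408248

√[7·3!3!3!/10! · 3!3!1!5!1!5!] = √(216)
  +(−1)^0/∏(0,3,3,1,0,2)! = 1/72  (running 1/72)
  +(−1)^1/∏(1,2,2,0,1,3)! = -1/24  (running -1/36)
⟨..|..⟩ = √(216)·(-1/36) = -0.408248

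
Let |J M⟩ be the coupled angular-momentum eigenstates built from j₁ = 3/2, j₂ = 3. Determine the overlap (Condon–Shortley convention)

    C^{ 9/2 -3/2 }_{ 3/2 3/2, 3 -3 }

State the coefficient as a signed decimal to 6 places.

√[10·0!3!6!/10! · 3!0!0!6!3!6!] = √(1555200/7)
  +(−1)^0/∏(0,0,0,0,3,6)! = 1/4320  (running 1/4320)
⟨..|..⟩ = √(1555200/7)·(1/4320) = +0.109109

+0.109109  (= +√(1/84))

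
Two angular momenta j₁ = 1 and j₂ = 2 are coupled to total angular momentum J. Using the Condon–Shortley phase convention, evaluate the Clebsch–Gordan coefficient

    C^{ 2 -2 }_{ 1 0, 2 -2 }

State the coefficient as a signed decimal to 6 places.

+0.816497

j₁+j₂−J=1  J+j₁−j₂=1  J−j₁+j₂=3  j₁+j₂+J+1=6
(j₁±m₁, j₂±m₂, J±M) = (1,1,0,4,0,4)
P² = 24
sum k=0..0:
  [0] +1/6 = 1/6
S = 1/6
C² = P²·S² = 2/3 ; C = +0.816497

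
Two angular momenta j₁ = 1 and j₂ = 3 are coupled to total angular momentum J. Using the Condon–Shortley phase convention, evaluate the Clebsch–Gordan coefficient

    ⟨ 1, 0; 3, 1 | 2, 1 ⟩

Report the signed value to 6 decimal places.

√[5·2!0!4!/7! · 1!1!4!2!3!1!] = √(96/7)
  +(−1)^1/∏(1,1,0,3,0,1)! = -1/6  (running -1/6)
⟨..|..⟩ = √(96/7)·(-1/6) = -0.617213

-0.617213  (= −√(8/21))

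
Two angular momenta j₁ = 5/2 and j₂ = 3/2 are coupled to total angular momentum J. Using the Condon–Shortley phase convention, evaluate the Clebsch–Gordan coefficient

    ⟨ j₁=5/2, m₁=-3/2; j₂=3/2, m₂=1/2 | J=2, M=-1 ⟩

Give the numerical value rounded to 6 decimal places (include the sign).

triangle: 2!*3!*1!/7! = 12/5040
(j±m)!: 1!*4!*2!*1!*1!*3! = 288
prefactor² = (2J+1)*Δ*N² = 24/7
  k=1: −1/(1!*1!*3!*1!*0!*0!) = -1/6
  k=2: +1/(2!*0!*2!*0!*1!*1!) = 1/4
Σ = 1/12  ⇒  CG² = 24/7*1/12² = 1/42
CG = +√(1/42) = +0.154303

+√(1/42) = +0.154303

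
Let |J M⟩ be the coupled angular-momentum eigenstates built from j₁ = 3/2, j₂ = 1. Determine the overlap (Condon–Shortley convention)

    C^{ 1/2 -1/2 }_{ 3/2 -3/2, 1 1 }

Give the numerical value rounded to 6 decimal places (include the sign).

+√(1/2) = +0.707107

j₁+j₂−J=2  J+j₁−j₂=1  J−j₁+j₂=0  j₁+j₂+J+1=4
(j₁±m₁, j₂±m₂, J±M) = (0,3,2,0,0,1)
P² = 2
sum k=2..2:
  [2] +1/2 = 1/2
S = 1/2
C² = P²·S² = 1/2 ; C = +0.707107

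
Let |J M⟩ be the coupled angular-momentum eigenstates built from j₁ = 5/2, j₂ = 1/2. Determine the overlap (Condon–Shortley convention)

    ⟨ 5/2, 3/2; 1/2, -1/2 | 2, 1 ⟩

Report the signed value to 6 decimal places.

j₁+j₂−J=1  J+j₁−j₂=4  J−j₁+j₂=0  j₁+j₂+J+1=6
(j₁±m₁, j₂±m₂, J±M) = (4,1,0,1,3,1)
P² = 24
sum k=0..0:
  [0] +1/6 = 1/6
S = 1/6
C² = P²·S² = 2/3 ; C = +0.816497

+√(2/3) = +0.816497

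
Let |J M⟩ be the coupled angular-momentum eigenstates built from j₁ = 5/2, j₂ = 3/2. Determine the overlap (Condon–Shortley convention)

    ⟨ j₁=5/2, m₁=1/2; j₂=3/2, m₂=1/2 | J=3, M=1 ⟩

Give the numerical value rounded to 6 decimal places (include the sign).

−√(1/60) ≈ -0.129099

triangle: 1!×4!×2!/8! = 48/40320
(j±m)!: 3!×2!×2!×1!×4!×2! = 1152
prefactor² = (2J+1)×Δ×N² = 48/5
  k=0: +1/(0!×1!×2!×2!×2!×0!) = 1/8
  k=1: −1/(1!×0!×1!×1!×3!×1!) = -1/6
Σ = -1/24  ⇒  CG² = 48/5×(-1/24)² = 1/60
CG = −√(1/60) = -0.129099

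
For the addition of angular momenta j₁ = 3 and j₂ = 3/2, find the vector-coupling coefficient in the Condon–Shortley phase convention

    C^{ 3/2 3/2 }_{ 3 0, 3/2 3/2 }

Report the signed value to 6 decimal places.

√[4·3!3!0!/7! · 3!3!3!0!3!0!] = √(1296/35)
  +(−1)^3/∏(3,0,0,0,3,0)! = -1/36  (running -1/36)
⟨..|..⟩ = √(1296/35)·(-1/36) = -0.169031

−√(1/35) ≈ -0.169031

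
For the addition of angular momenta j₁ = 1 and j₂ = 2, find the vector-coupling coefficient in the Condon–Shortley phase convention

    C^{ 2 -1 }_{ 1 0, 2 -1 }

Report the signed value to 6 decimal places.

√[5·1!1!3!/6! · 1!1!1!3!1!3!] = √(3/2)
  +(−1)^0/∏(0,1,1,1,0,2)! = 1/2  (running 1/2)
  +(−1)^1/∏(1,0,0,0,1,3)! = -1/6  (running 1/3)
⟨..|..⟩ = √(3/2)·(1/3) = +0.408248

+√(1/6) = +0.408248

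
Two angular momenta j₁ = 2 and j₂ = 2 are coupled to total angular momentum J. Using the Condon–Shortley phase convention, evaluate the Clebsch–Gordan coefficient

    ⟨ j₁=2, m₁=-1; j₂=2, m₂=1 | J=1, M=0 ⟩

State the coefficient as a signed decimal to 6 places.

j₁+j₂−J=3  J+j₁−j₂=1  J−j₁+j₂=1  j₁+j₂+J+1=6
(j₁±m₁, j₂±m₂, J±M) = (1,3,3,1,1,1)
P² = 9/10
sum k=2..3:
  [2] +1/2 = 1/2
  [3] −1/6 = -1/6
S = 1/3
C² = P²·S² = 1/10 ; C = +0.316228

+√(1/10) = +0.316228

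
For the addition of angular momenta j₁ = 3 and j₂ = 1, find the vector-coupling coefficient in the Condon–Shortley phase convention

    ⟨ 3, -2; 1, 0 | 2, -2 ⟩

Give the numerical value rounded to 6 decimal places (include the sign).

triangle: 2!*4!*0!/7! = 48/5040
(j±m)!: 1!*5!*1!*1!*0!*4! = 2880
prefactor² = (2J+1)*Δ*N² = 960/7
  k=1: −1/(1!*1!*4!*0!*0!*0!) = -1/24
Σ = -1/24  ⇒  CG² = 960/7*(-1/24)² = 5/21
CG = −√(5/21) = -0.487950

−√(5/21) ≈ -0.487950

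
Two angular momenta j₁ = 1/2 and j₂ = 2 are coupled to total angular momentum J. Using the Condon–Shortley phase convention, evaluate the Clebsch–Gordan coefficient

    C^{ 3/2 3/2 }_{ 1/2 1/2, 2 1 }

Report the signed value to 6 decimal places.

triangle: 1!·0!·3!/5! = 6/120
(j±m)!: 1!·0!·3!·1!·3!·0! = 36
prefactor² = (2J+1)·Δ·N² = 36/5
  k=0: +1/(0!·1!·0!·3!·0!·0!) = 1/6
Σ = 1/6  ⇒  CG² = 36/5·1/6² = 1/5
CG = +√(1/5) = +0.447214

+0.447214  (= +√(1/5))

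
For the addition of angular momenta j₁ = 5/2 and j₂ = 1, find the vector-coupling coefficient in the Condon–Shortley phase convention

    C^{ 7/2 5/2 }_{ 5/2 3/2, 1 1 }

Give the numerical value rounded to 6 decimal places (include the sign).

√[8·0!5!2!/8! · 4!1!2!0!6!1!] = √(11520/7)
  +(−1)^0/∏(0,0,1,2,4,0)! = 1/48  (running 1/48)
⟨..|..⟩ = √(11520/7)·(1/48) = +0.845154

+√(5/7) ≈ +0.845154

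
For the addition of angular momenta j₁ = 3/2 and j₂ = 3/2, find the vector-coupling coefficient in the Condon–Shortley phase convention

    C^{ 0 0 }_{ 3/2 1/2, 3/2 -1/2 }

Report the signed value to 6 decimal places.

−√(1/4) ≈ -0.500000

√[1·3!0!0!/4! · 2!1!1!2!0!0!] = √(1)
  +(−1)^1/∏(1,2,0,0,0,0)! = -1/2  (running -1/2)
⟨..|..⟩ = √(1)·(-1/2) = -0.500000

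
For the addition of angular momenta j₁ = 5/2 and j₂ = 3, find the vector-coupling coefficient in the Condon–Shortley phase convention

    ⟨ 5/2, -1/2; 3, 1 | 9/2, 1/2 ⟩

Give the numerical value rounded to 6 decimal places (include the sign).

−√(160/693) = -0.480500

j₁+j₂−J=1  J+j₁−j₂=4  J−j₁+j₂=5  j₁+j₂+J+1=11
(j₁±m₁, j₂±m₂, J±M) = (2,3,4,2,5,4)
P² = 92160/77
sum k=0..1:
  [0] +1/144 = 1/144
  [1] −1/48 = -1/48
S = -1/72
C² = P²·S² = 160/693 ; C = -0.480500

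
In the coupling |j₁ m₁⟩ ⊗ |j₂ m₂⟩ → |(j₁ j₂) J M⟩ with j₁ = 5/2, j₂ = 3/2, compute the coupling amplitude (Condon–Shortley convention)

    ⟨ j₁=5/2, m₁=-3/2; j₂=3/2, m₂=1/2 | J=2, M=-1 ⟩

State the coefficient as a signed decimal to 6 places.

triangle: 2!*3!*1!/7! = 12/5040
(j±m)!: 1!*4!*2!*1!*1!*3! = 288
prefactor² = (2J+1)*Δ*N² = 24/7
  k=1: −1/(1!*1!*3!*1!*0!*0!) = -1/6
  k=2: +1/(2!*0!*2!*0!*1!*1!) = 1/4
Σ = 1/12  ⇒  CG² = 24/7*1/12² = 1/42
CG = +√(1/42) = +0.154303

+0.154303  (= +√(1/42))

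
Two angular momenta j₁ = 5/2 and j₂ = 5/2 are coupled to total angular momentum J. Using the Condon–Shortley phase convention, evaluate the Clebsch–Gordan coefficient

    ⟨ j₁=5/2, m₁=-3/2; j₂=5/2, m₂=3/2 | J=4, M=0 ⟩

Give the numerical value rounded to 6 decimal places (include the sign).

−√(9/28) ≈ -0.566947

√[9·1!4!4!/10! · 1!4!4!1!4!4!] = √(82944/175)
  +(−1)^0/∏(0,1,4,4,0,0)! = 1/576  (running 1/576)
  +(−1)^1/∏(1,0,3,3,1,1)! = -1/36  (running -5/192)
⟨..|..⟩ = √(82944/175)·(-5/192) = -0.566947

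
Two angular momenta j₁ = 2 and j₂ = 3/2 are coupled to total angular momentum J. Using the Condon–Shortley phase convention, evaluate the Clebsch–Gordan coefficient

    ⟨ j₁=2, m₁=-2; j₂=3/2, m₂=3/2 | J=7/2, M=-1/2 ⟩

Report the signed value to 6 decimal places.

+√(1/35) ≈ +0.169031

j₁+j₂−J=0  J+j₁−j₂=4  J−j₁+j₂=3  j₁+j₂+J+1=8
(j₁±m₁, j₂±m₂, J±M) = (0,4,3,0,3,4)
P² = 20736/35
sum k=0..0:
  [0] +1/144 = 1/144
S = 1/144
C² = P²·S² = 1/35 ; C = +0.169031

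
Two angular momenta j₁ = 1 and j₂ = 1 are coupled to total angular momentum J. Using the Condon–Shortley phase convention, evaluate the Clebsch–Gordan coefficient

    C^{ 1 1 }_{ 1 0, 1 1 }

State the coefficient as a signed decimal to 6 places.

−√(1/2) = -0.707107

√[3·1!1!1!/4! · 1!1!2!0!2!0!] = √(1/2)
  +(−1)^1/∏(1,0,0,1,1,0)! = -1  (running -1)
⟨..|..⟩ = √(1/2)·(-1) = -0.707107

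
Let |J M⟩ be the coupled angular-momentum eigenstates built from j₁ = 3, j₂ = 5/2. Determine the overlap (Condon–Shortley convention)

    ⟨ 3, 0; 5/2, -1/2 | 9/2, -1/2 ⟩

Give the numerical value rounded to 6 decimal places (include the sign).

+0.208063  (= +√(10/231))

√[10·1!5!4!/11! · 3!3!2!3!4!5!] = √(69120/77)
  +(−1)^0/∏(0,1,3,2,2,2)! = 1/48  (running 1/48)
  +(−1)^1/∏(1,0,2,1,3,3)! = -1/72  (running 1/144)
⟨..|..⟩ = √(69120/77)·(1/144) = +0.208063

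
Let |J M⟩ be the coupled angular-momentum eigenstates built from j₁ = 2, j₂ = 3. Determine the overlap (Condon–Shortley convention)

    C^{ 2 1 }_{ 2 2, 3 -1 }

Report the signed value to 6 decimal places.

√[5·3!1!3!/8! · 4!0!2!4!3!1!] = √(216/7)
  +(−1)^0/∏(0,3,0,2,1,1)! = 1/12  (running 1/12)
⟨..|..⟩ = √(216/7)·(1/12) = +0.462910

+0.462910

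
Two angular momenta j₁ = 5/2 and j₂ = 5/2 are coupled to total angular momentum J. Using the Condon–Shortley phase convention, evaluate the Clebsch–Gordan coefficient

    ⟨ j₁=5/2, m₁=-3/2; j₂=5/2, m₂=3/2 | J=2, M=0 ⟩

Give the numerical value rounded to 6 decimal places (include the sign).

-0.109109  (= −√(1/84))

j₁+j₂−J=3  J+j₁−j₂=2  J−j₁+j₂=2  j₁+j₂+J+1=8
(j₁±m₁, j₂±m₂, J±M) = (1,4,4,1,2,2)
P² = 48/7
sum k=2..3:
  [2] +1/8 = 1/8
  [3] −1/6 = -1/6
S = -1/24
C² = P²·S² = 1/84 ; C = -0.109109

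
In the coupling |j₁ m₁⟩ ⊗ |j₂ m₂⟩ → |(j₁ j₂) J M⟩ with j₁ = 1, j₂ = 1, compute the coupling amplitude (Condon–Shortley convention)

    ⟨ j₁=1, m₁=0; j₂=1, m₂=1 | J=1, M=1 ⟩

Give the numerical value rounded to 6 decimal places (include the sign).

-0.707107  (= −√(1/2))

√[3·1!1!1!/4! · 1!1!2!0!2!0!] = √(1/2)
  +(−1)^1/∏(1,0,0,1,1,0)! = -1  (running -1)
⟨..|..⟩ = √(1/2)·(-1) = -0.707107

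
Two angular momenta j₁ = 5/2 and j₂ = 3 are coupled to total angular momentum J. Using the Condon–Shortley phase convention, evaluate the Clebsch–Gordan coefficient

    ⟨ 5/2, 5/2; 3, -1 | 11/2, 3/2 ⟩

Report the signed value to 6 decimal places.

triangle: 0!·5!·6!/12! = 86400/479001600
(j±m)!: 5!·0!·2!·4!·7!·4! = 696729600
prefactor² = (2J+1)·Δ·N² = 16588800/11
  k=0: +1/(0!·0!·0!·2!·5!·4!) = 1/5760
Σ = 1/5760  ⇒  CG² = 16588800/11·1/5760² = 1/22
CG = +√(1/22) = +0.213201

+0.213201  (= +√(1/22))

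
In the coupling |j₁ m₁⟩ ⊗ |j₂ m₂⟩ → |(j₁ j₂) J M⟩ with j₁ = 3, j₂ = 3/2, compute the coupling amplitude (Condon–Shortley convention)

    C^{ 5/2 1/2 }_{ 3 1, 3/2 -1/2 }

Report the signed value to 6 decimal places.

-0.119523  (= −√(1/70))

√[6·2!4!1!/8! · 4!2!1!2!3!2!] = √(288/35)
  +(−1)^0/∏(0,2,2,1,2,0)! = 1/8  (running 1/8)
  +(−1)^1/∏(1,1,1,0,3,1)! = -1/6  (running -1/24)
⟨..|..⟩ = √(288/35)·(-1/24) = -0.119523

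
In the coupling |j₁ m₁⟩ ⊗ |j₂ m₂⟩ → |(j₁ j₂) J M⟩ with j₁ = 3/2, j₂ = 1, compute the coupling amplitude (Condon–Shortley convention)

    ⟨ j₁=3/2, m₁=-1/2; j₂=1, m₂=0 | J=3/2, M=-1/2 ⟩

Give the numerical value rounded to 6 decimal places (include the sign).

−√(1/15) ≈ -0.258199

j₁+j₂−J=1  J+j₁−j₂=2  J−j₁+j₂=1  j₁+j₂+J+1=5
(j₁±m₁, j₂±m₂, J±M) = (1,2,1,1,1,2)
P² = 4/15
sum k=0..1:
  [0] +1/2 = 1/2
  [1] −1/1 = -1
S = -1/2
C² = P²·S² = 1/15 ; C = -0.258199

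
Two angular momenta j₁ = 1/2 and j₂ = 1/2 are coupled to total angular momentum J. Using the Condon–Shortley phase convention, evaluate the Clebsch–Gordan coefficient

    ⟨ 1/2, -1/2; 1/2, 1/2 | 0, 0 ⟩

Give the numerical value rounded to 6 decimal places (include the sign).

−√(1/2) ≈ -0.707107

j₁+j₂−J=1  J+j₁−j₂=0  J−j₁+j₂=0  j₁+j₂+J+1=2
(j₁±m₁, j₂±m₂, J±M) = (0,1,1,0,0,0)
P² = 1/2
sum k=1..1:
  [1] −1/1 = -1
S = -1
C² = P²·S² = 1/2 ; C = -0.707107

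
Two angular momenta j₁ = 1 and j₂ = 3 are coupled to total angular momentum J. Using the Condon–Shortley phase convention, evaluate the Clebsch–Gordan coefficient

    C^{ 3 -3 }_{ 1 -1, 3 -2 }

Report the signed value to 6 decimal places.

−√(1/4) = -0.500000

√[7·1!1!5!/8! · 0!2!1!5!0!6!] = √(3600)
  +(−1)^1/∏(1,0,1,0,0,5)! = -1/120  (running -1/120)
⟨..|..⟩ = √(3600)·(-1/120) = -0.500000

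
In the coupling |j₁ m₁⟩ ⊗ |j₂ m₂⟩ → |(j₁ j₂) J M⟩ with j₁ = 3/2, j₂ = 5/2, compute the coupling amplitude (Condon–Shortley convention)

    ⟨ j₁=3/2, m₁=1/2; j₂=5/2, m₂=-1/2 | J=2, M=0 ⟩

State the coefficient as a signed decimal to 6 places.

−√(1/14) = -0.267261

j₁+j₂−J=2  J+j₁−j₂=1  J−j₁+j₂=3  j₁+j₂+J+1=7
(j₁±m₁, j₂±m₂, J±M) = (2,1,2,3,2,2)
P² = 8/7
sum k=0..1:
  [0] +1/4 = 1/4
  [1] −1/2 = -1/2
S = -1/4
C² = P²·S² = 1/14 ; C = -0.267261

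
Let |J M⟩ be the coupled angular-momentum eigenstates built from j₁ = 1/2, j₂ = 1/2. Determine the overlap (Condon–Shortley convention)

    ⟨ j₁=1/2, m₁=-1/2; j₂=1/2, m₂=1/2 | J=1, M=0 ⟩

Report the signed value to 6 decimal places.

+√(1/2) = +0.707107

√[3·0!1!1!/3! · 0!1!1!0!1!1!] = √(1/2)
  +(−1)^0/∏(0,0,1,1,0,0)! = 1  (running 1)
⟨..|..⟩ = √(1/2)·(1) = +0.707107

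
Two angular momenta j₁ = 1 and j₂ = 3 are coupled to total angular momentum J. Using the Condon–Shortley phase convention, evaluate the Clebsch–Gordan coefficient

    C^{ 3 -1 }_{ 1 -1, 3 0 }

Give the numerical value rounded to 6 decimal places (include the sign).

-0.707107

j₁+j₂−J=1  J+j₁−j₂=1  J−j₁+j₂=5  j₁+j₂+J+1=8
(j₁±m₁, j₂±m₂, J±M) = (0,2,3,3,2,4)
P² = 72
sum k=1..1:
  [1] −1/12 = -1/12
S = -1/12
C² = P²·S² = 1/2 ; C = -0.707107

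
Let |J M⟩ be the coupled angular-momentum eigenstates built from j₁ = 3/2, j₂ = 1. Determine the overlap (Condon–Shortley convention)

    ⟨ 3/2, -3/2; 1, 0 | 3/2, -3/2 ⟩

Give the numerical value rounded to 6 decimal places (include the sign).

-0.774597  (= −√(3/5))

√[4·1!2!1!/5! · 0!3!1!1!0!3!] = √(12/5)
  +(−1)^1/∏(1,0,2,0,0,1)! = -1/2  (running -1/2)
⟨..|..⟩ = √(12/5)·(-1/2) = -0.774597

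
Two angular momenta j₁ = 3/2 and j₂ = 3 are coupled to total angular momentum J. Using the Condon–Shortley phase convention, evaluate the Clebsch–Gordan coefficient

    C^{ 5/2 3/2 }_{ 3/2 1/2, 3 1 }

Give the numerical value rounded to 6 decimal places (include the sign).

−√(7/20) = -0.591608

j₁+j₂−J=2  J+j₁−j₂=1  J−j₁+j₂=4  j₁+j₂+J+1=8
(j₁±m₁, j₂±m₂, J±M) = (2,1,4,2,4,1)
P² = 576/35
sum k=0..1:
  [0] +1/48 = 1/48
  [1] −1/6 = -1/6
S = -7/48
C² = P²·S² = 7/20 ; C = -0.591608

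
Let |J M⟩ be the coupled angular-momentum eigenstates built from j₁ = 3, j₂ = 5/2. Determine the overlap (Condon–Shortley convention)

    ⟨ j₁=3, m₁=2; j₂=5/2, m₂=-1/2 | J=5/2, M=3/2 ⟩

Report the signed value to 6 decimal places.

√[6·3!3!2!/9! · 5!1!2!3!4!1!] = √(288/7)
  +(−1)^0/∏(0,3,1,2,2,0)! = 1/24  (running 1/24)
  +(−1)^1/∏(1,2,0,1,3,1)! = -1/12  (running -1/24)
⟨..|..⟩ = √(288/7)·(-1/24) = -0.267261

-0.267261  (= −√(1/14))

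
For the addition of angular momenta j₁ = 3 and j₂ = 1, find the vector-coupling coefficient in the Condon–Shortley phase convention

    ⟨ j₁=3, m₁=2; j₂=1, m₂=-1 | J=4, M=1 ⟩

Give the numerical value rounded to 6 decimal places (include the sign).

√[9·0!6!2!/9! · 5!1!0!2!5!3!] = √(43200/7)
  +(−1)^0/∏(0,0,1,0,5,2)! = 1/240  (running 1/240)
⟨..|..⟩ = √(43200/7)·(1/240) = +0.327327

+0.327327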